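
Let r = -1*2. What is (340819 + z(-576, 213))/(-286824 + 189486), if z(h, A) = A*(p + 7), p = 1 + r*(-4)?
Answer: -344227/97338 ≈ -3.5364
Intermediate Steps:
r = -2
p = 9 (p = 1 - 2*(-4) = 1 + 8 = 9)
z(h, A) = 16*A (z(h, A) = A*(9 + 7) = A*16 = 16*A)
(340819 + z(-576, 213))/(-286824 + 189486) = (340819 + 16*213)/(-286824 + 189486) = (340819 + 3408)/(-97338) = 344227*(-1/97338) = -344227/97338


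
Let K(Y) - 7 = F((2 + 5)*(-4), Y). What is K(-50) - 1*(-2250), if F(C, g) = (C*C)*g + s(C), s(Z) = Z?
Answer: -36971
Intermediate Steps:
F(C, g) = C + g*C**2 (F(C, g) = (C*C)*g + C = C**2*g + C = g*C**2 + C = C + g*C**2)
K(Y) = -21 + 784*Y (K(Y) = 7 + ((2 + 5)*(-4))*(1 + ((2 + 5)*(-4))*Y) = 7 + (7*(-4))*(1 + (7*(-4))*Y) = 7 - 28*(1 - 28*Y) = 7 + (-28 + 784*Y) = -21 + 784*Y)
K(-50) - 1*(-2250) = (-21 + 784*(-50)) - 1*(-2250) = (-21 - 39200) + 2250 = -39221 + 2250 = -36971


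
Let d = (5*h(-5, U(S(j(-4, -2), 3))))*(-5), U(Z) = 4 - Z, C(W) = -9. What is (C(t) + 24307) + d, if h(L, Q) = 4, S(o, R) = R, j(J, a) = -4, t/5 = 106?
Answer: 24198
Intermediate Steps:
t = 530 (t = 5*106 = 530)
d = -100 (d = (5*4)*(-5) = 20*(-5) = -100)
(C(t) + 24307) + d = (-9 + 24307) - 100 = 24298 - 100 = 24198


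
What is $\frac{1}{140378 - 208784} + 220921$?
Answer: $\frac{15112321925}{68406} \approx 2.2092 \cdot 10^{5}$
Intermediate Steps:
$\frac{1}{140378 - 208784} + 220921 = \frac{1}{-68406} + 220921 = - \frac{1}{68406} + 220921 = \frac{15112321925}{68406}$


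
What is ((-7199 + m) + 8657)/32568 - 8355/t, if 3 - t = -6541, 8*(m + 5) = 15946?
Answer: -20796115/17760416 ≈ -1.1709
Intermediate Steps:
m = 7953/4 (m = -5 + (1/8)*15946 = -5 + 7973/4 = 7953/4 ≈ 1988.3)
t = 6544 (t = 3 - 1*(-6541) = 3 + 6541 = 6544)
((-7199 + m) + 8657)/32568 - 8355/t = ((-7199 + 7953/4) + 8657)/32568 - 8355/6544 = (-20843/4 + 8657)*(1/32568) - 8355*1/6544 = (13785/4)*(1/32568) - 8355/6544 = 4595/43424 - 8355/6544 = -20796115/17760416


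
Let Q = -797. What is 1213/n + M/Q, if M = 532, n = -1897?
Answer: -1975965/1511909 ≈ -1.3069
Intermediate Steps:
1213/n + M/Q = 1213/(-1897) + 532/(-797) = 1213*(-1/1897) + 532*(-1/797) = -1213/1897 - 532/797 = -1975965/1511909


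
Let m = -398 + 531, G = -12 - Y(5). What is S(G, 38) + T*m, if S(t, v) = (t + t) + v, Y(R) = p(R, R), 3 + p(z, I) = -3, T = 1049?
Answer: 139543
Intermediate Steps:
p(z, I) = -6 (p(z, I) = -3 - 3 = -6)
Y(R) = -6
G = -6 (G = -12 - 1*(-6) = -12 + 6 = -6)
S(t, v) = v + 2*t (S(t, v) = 2*t + v = v + 2*t)
m = 133
S(G, 38) + T*m = (38 + 2*(-6)) + 1049*133 = (38 - 12) + 139517 = 26 + 139517 = 139543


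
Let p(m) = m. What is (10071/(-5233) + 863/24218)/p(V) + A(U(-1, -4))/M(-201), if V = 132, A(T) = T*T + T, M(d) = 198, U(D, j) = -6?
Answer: 765090827/5576242936 ≈ 0.13721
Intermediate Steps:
A(T) = T + T**2 (A(T) = T**2 + T = T + T**2)
(10071/(-5233) + 863/24218)/p(V) + A(U(-1, -4))/M(-201) = (10071/(-5233) + 863/24218)/132 - 6*(1 - 6)/198 = (10071*(-1/5233) + 863*(1/24218))*(1/132) - 6*(-5)*(1/198) = (-10071/5233 + 863/24218)*(1/132) + 30*(1/198) = -239383399/126732794*1/132 + 5/33 = -239383399/16728728808 + 5/33 = 765090827/5576242936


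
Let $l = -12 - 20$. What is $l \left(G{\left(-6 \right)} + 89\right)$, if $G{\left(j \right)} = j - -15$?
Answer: $-3136$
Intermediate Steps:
$l = -32$
$G{\left(j \right)} = 15 + j$ ($G{\left(j \right)} = j + 15 = 15 + j$)
$l \left(G{\left(-6 \right)} + 89\right) = - 32 \left(\left(15 - 6\right) + 89\right) = - 32 \left(9 + 89\right) = \left(-32\right) 98 = -3136$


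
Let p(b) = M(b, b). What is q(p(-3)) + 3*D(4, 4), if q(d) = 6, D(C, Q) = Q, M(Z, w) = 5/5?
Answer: 18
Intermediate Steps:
M(Z, w) = 1 (M(Z, w) = 5*(1/5) = 1)
p(b) = 1
q(p(-3)) + 3*D(4, 4) = 6 + 3*4 = 6 + 12 = 18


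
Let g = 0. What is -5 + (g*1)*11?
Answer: -5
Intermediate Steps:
-5 + (g*1)*11 = -5 + (0*1)*11 = -5 + 0*11 = -5 + 0 = -5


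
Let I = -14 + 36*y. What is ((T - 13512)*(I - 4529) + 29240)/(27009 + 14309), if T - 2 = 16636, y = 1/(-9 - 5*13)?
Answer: -262213427/764383 ≈ -343.04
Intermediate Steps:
y = -1/74 (y = 1/(-9 - 65) = 1/(-74) = -1/74 ≈ -0.013514)
T = 16638 (T = 2 + 16636 = 16638)
I = -536/37 (I = -14 + 36*(-1/74) = -14 - 18/37 = -536/37 ≈ -14.486)
((T - 13512)*(I - 4529) + 29240)/(27009 + 14309) = ((16638 - 13512)*(-536/37 - 4529) + 29240)/(27009 + 14309) = (3126*(-168109/37) + 29240)/41318 = (-525508734/37 + 29240)*(1/41318) = -524426854/37*1/41318 = -262213427/764383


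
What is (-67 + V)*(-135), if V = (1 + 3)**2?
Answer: 6885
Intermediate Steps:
V = 16 (V = 4**2 = 16)
(-67 + V)*(-135) = (-67 + 16)*(-135) = -51*(-135) = 6885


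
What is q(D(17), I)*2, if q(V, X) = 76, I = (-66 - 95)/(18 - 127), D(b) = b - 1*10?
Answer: 152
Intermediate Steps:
D(b) = -10 + b (D(b) = b - 10 = -10 + b)
I = 161/109 (I = -161/(-109) = -161*(-1/109) = 161/109 ≈ 1.4771)
q(D(17), I)*2 = 76*2 = 152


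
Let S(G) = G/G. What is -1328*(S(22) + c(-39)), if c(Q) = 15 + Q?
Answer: 30544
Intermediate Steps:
S(G) = 1
-1328*(S(22) + c(-39)) = -1328*(1 + (15 - 39)) = -1328*(1 - 24) = -1328*(-23) = 30544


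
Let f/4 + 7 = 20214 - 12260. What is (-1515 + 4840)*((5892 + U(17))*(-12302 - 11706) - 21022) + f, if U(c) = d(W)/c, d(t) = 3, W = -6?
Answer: -7997178770354/17 ≈ -4.7042e+11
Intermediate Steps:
f = 31788 (f = -28 + 4*(20214 - 12260) = -28 + 4*7954 = -28 + 31816 = 31788)
U(c) = 3/c
(-1515 + 4840)*((5892 + U(17))*(-12302 - 11706) - 21022) + f = (-1515 + 4840)*((5892 + 3/17)*(-12302 - 11706) - 21022) + 31788 = 3325*((5892 + 3*(1/17))*(-24008) - 21022) + 31788 = 3325*((5892 + 3/17)*(-24008) - 21022) + 31788 = 3325*((100167/17)*(-24008) - 21022) + 31788 = 3325*(-2404809336/17 - 21022) + 31788 = 3325*(-2405166710/17) + 31788 = -7997179310750/17 + 31788 = -7997178770354/17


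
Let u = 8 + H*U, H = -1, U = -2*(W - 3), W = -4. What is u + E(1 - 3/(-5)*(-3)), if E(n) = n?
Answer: -34/5 ≈ -6.8000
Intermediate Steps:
U = 14 (U = -2*(-4 - 3) = -2*(-7) = 14)
u = -6 (u = 8 - 1*14 = 8 - 14 = -6)
u + E(1 - 3/(-5)*(-3)) = -6 + (1 - 3/(-5)*(-3)) = -6 + (1 - 3*(-⅕)*(-3)) = -6 + (1 + (⅗)*(-3)) = -6 + (1 - 9/5) = -6 - ⅘ = -34/5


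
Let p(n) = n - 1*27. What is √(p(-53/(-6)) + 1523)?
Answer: √54174/6 ≈ 38.792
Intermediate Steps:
p(n) = -27 + n (p(n) = n - 27 = -27 + n)
√(p(-53/(-6)) + 1523) = √((-27 - 53/(-6)) + 1523) = √((-27 - 53*(-⅙)) + 1523) = √((-27 + 53/6) + 1523) = √(-109/6 + 1523) = √(9029/6) = √54174/6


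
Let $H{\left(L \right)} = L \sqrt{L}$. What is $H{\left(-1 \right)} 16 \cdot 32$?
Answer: $- 512 i \approx - 512.0 i$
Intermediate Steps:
$H{\left(L \right)} = L^{\frac{3}{2}}$
$H{\left(-1 \right)} 16 \cdot 32 = \left(-1\right)^{\frac{3}{2}} \cdot 16 \cdot 32 = - i 16 \cdot 32 = - 16 i 32 = - 512 i$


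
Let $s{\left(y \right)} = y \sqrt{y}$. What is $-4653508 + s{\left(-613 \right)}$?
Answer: $-4653508 - 613 i \sqrt{613} \approx -4.6535 \cdot 10^{6} - 15177.0 i$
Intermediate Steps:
$s{\left(y \right)} = y^{\frac{3}{2}}$
$-4653508 + s{\left(-613 \right)} = -4653508 + \left(-613\right)^{\frac{3}{2}} = -4653508 - 613 i \sqrt{613}$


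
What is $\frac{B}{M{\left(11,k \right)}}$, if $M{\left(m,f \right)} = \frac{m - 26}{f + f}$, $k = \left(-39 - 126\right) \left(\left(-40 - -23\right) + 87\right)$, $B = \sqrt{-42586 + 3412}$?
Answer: $1540 i \sqrt{39174} \approx 3.048 \cdot 10^{5} i$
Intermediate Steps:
$B = i \sqrt{39174}$ ($B = \sqrt{-39174} = i \sqrt{39174} \approx 197.92 i$)
$k = -11550$ ($k = - 165 \left(\left(-40 + 23\right) + 87\right) = - 165 \left(-17 + 87\right) = \left(-165\right) 70 = -11550$)
$M{\left(m,f \right)} = \frac{-26 + m}{2 f}$
$\frac{B}{M{\left(11,k \right)}} = \frac{i \sqrt{39174}}{\frac{1}{2} \frac{1}{-11550} \left(-26 + 11\right)} = \frac{i \sqrt{39174}}{\frac{1}{2} \left(- \frac{1}{11550}\right) \left(-15\right)} = i \sqrt{39174} \frac{1}{\frac{1}{1540}} = i \sqrt{39174} \cdot 1540 = 1540 i \sqrt{39174}$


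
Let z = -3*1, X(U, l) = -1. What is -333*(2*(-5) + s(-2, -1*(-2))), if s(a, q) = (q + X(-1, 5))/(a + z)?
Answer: 16983/5 ≈ 3396.6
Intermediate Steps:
z = -3
s(a, q) = (-1 + q)/(-3 + a) (s(a, q) = (q - 1)/(a - 3) = (-1 + q)/(-3 + a))
-333*(2*(-5) + s(-2, -1*(-2))) = -333*(2*(-5) + (-1 - 1*(-2))/(-3 - 2)) = -333*(-10 + (-1 + 2)/(-5)) = -333*(-10 - ⅕*1) = -333*(-10 - ⅕) = -333*(-51/5) = 16983/5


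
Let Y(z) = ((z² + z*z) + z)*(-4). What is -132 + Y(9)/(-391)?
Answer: -50928/391 ≈ -130.25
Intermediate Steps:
Y(z) = -8*z² - 4*z (Y(z) = ((z² + z²) + z)*(-4) = (2*z² + z)*(-4) = (z + 2*z²)*(-4) = -8*z² - 4*z)
-132 + Y(9)/(-391) = -132 + (-4*9*(1 + 2*9))/(-391) = -132 - (-4)*9*(1 + 18)/391 = -132 - (-4)*9*19/391 = -132 - 1/391*(-684) = -132 + 684/391 = -50928/391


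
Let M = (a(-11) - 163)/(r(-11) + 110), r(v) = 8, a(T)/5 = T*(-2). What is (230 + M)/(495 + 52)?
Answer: 27087/64546 ≈ 0.41965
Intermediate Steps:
a(T) = -10*T (a(T) = 5*(T*(-2)) = 5*(-2*T) = -10*T)
M = -53/118 (M = (-10*(-11) - 163)/(8 + 110) = (110 - 163)/118 = -53*1/118 = -53/118 ≈ -0.44915)
(230 + M)/(495 + 52) = (230 - 53/118)/(495 + 52) = (27087/118)/547 = (27087/118)*(1/547) = 27087/64546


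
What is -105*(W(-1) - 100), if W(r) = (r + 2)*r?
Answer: 10605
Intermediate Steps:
W(r) = r*(2 + r) (W(r) = (2 + r)*r = r*(2 + r))
-105*(W(-1) - 100) = -105*(-(2 - 1) - 100) = -105*(-1*1 - 100) = -105*(-1 - 100) = -105*(-101) = -1*(-10605) = 10605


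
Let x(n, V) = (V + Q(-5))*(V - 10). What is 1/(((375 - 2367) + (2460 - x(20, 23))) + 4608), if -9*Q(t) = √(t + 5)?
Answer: 1/4777 ≈ 0.00020934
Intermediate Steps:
Q(t) = -√(5 + t)/9 (Q(t) = -√(t + 5)/9 = -√(5 + t)/9)
x(n, V) = V*(-10 + V) (x(n, V) = (V - √(5 - 5)/9)*(V - 10) = (V - √0/9)*(-10 + V) = (V - ⅑*0)*(-10 + V) = (V + 0)*(-10 + V) = V*(-10 + V))
1/(((375 - 2367) + (2460 - x(20, 23))) + 4608) = 1/(((375 - 2367) + (2460 - 23*(-10 + 23))) + 4608) = 1/((-1992 + (2460 - 23*13)) + 4608) = 1/((-1992 + (2460 - 1*299)) + 4608) = 1/((-1992 + (2460 - 299)) + 4608) = 1/((-1992 + 2161) + 4608) = 1/(169 + 4608) = 1/4777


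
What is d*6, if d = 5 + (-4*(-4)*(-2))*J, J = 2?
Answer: -354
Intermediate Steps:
d = -59 (d = 5 + (-4*(-4)*(-2))*2 = 5 + (16*(-2))*2 = 5 - 32*2 = 5 - 64 = -59)
d*6 = -59*6 = -354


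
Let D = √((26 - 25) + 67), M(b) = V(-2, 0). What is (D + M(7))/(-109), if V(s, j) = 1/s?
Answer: 1/218 - 2*√17/109 ≈ -0.071066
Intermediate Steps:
V(s, j) = 1/s
M(b) = -½ (M(b) = 1/(-2) = -½)
D = 2*√17 (D = √(1 + 67) = √68 = 2*√17 ≈ 8.2462)
(D + M(7))/(-109) = (2*√17 - ½)/(-109) = -(-½ + 2*√17)/109 = 1/218 - 2*√17/109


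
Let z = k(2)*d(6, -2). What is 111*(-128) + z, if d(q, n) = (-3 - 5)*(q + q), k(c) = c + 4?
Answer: -14784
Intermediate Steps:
k(c) = 4 + c
d(q, n) = -16*q
z = -576 (z = (4 + 2)*(-16*6) = 6*(-96) = -576)
111*(-128) + z = 111*(-128) - 576 = -14208 - 576 = -14784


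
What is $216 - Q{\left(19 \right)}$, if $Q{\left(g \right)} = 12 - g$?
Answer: $223$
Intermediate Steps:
$216 - Q{\left(19 \right)} = 216 - \left(12 - 19\right) = 216 - -7 = 216 + 7 = 223$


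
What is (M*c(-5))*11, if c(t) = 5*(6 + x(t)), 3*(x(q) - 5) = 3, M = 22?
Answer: 14520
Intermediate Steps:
x(q) = 6 (x(q) = 5 + (⅓)*3 = 5 + 1 = 6)
c(t) = 60 (c(t) = 5*(6 + 6) = 5*12 = 60)
(M*c(-5))*11 = (22*60)*11 = 1320*11 = 14520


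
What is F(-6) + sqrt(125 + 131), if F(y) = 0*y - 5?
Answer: 11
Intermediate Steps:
F(y) = -5 (F(y) = 0 - 5 = -5)
F(-6) + sqrt(125 + 131) = -5 + sqrt(125 + 131) = -5 + sqrt(256) = -5 + 16 = 11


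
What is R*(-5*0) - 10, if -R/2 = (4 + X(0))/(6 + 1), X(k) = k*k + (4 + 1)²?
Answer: -10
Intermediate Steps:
X(k) = 25 + k² (X(k) = k² + 5² = k² + 25 = 25 + k²)
R = -58/7 (R = -2*(4 + (25 + 0²))/(6 + 1) = -2*(4 + (25 + 0))/7 = -2*(4 + 25)/7 = -58/7 ≈ -8.2857)
R*(-5*0) - 10 = -(-290)*0/7 - 10 = -58/7*0 - 10 = 0 - 10 = -10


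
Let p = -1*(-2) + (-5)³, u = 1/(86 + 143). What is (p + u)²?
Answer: 793323556/52441 ≈ 15128.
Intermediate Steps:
u = 1/229 ≈ 0.0043668
p = -123 (p = 2 - 125 = -123)
(p + u)² = (-123 + 1/229)² = (-28166/229)² = 793323556/52441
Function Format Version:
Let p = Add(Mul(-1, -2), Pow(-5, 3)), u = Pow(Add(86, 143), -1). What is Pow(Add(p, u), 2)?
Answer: Rational(793323556, 52441) ≈ 15128.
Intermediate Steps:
u = Rational(1, 229) (u = Pow(229, -1) = Rational(1, 229) ≈ 0.0043668)
p = -123 (p = Add(2, -125) = -123)
Pow(Add(p, u), 2) = Pow(Add(-123, Rational(1, 229)), 2) = Pow(Rational(-28166, 229), 2) = Rational(793323556, 52441)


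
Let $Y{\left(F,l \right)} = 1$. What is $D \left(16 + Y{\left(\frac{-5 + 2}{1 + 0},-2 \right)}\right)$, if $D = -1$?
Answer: $-17$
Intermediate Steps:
$D \left(16 + Y{\left(\frac{-5 + 2}{1 + 0},-2 \right)}\right) = - (16 + 1) = \left(-1\right) 17 = -17$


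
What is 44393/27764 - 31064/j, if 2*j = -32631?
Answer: 3173509775/905967084 ≈ 3.5029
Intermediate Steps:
j = -32631/2 (j = (1/2)*(-32631) = -32631/2 ≈ -16316.)
44393/27764 - 31064/j = 44393/27764 - 31064/(-32631/2) = 44393*(1/27764) - 31064*(-2/32631) = 44393/27764 + 62128/32631 = 3173509775/905967084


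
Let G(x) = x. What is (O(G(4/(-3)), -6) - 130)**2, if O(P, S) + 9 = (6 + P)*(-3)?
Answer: 23409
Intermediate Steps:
O(P, S) = -27 - 3*P (O(P, S) = -9 + (6 + P)*(-3) = -9 + (-18 - 3*P) = -27 - 3*P)
(O(G(4/(-3)), -6) - 130)**2 = ((-27 - 12/(-3)) - 130)**2 = ((-27 - 12*(-1)/3) - 130)**2 = ((-27 - 3*(-4/3)) - 130)**2 = ((-27 + 4) - 130)**2 = (-23 - 130)**2 = (-153)**2 = 23409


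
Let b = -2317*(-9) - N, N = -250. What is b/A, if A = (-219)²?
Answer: 21103/47961 ≈ 0.44000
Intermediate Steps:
b = 21103 (b = -2317*(-9) - 1*(-250) = 20853 + 250 = 21103)
A = 47961
b/A = 21103/47961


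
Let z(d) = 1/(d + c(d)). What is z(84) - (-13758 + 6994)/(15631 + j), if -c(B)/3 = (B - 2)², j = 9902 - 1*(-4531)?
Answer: 8490323/37745352 ≈ 0.22494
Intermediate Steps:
j = 14433 (j = 9902 + 4531 = 14433)
c(B) = -3*(-2 + B)² (c(B) = -3*(B - 2)² = -3*(-2 + B)²)
z(d) = 1/(d - 3*(-2 + d)²)
z(84) - (-13758 + 6994)/(15631 + j) = 1/(84 - 3*(-2 + 84)²) - (-13758 + 6994)/(15631 + 14433) = 1/(84 - 3*82²) - (-6764)/30064 = 1/(84 - 3*6724) - (-6764)/30064 = 1/(84 - 20172) - 1*(-1691/7516) = 1/(-20088) + 1691/7516 = -1/20088 + 1691/7516 = 8490323/37745352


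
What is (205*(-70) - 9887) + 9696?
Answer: -14541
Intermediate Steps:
(205*(-70) - 9887) + 9696 = (-14350 - 9887) + 9696 = -24237 + 9696 = -14541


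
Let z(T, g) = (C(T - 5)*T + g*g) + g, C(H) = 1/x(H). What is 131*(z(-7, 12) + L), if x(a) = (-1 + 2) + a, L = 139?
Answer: 426012/11 ≈ 38728.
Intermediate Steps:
x(a) = 1 + a
C(H) = 1/(1 + H)
z(T, g) = g + g**2 + T/(-4 + T) (z(T, g) = (T/(1 + (T - 5)) + g*g) + g = (T/(1 + (-5 + T)) + g**2) + g = (T/(-4 + T) + g**2) + g = (g**2 + T/(-4 + T)) + g = g + g**2 + T/(-4 + T))
131*(z(-7, 12) + L) = 131*((-7 + 12*(1 + 12)*(-4 - 7))/(-4 - 7) + 139) = 131*((-7 + 12*13*(-11))/(-11) + 139) = 131*(-(-7 - 1716)/11 + 139) = 131*(-1/11*(-1723) + 139) = 131*(1723/11 + 139) = 131*(3252/11) = 426012/11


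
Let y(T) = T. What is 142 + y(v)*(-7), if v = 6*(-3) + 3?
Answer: 247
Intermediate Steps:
v = -15 (v = -18 + 3 = -15)
142 + y(v)*(-7) = 142 - 15*(-7) = 142 + 105 = 247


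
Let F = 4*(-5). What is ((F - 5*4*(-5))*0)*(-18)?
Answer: 0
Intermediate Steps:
F = -20
((F - 5*4*(-5))*0)*(-18) = ((-20 - 5*4*(-5))*0)*(-18) = ((-20 - 20*(-5))*0)*(-18) = ((-20 + 100)*0)*(-18) = (80*0)*(-18) = 0*(-18) = 0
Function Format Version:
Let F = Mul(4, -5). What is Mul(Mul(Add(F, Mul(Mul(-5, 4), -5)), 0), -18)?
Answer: 0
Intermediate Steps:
F = -20
Mul(Mul(Add(F, Mul(Mul(-5, 4), -5)), 0), -18) = Mul(Mul(Add(-20, Mul(Mul(-5, 4), -5)), 0), -18) = Mul(Mul(Add(-20, Mul(-20, -5)), 0), -18) = Mul(Mul(Add(-20, 100), 0), -18) = Mul(Mul(80, 0), -18) = Mul(0, -18) = 0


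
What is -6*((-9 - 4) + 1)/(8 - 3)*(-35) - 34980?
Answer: -35484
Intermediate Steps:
-6*((-9 - 4) + 1)/(8 - 3)*(-35) - 34980 = -6*(-13 + 1)/5*(-35) - 34980 = -(-72)/5*(-35) - 34980 = -6*(-12/5)*(-35) - 34980 = (72/5)*(-35) - 34980 = -504 - 34980 = -35484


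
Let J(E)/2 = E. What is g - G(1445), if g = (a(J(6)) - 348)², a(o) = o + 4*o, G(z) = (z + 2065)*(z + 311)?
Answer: -6080616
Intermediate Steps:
J(E) = 2*E
G(z) = (311 + z)*(2065 + z) (G(z) = (2065 + z)*(311 + z) = (311 + z)*(2065 + z))
a(o) = 5*o
g = 82944 (g = (5*(2*6) - 348)² = (5*12 - 348)² = (60 - 348)² = (-288)² = 82944)
g - G(1445) = 82944 - (642215 + 1445² + 2376*1445) = 82944 - (642215 + 2088025 + 3433320) = 82944 - 1*6163560 = 82944 - 6163560 = -6080616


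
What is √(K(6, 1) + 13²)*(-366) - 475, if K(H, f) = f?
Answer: -475 - 366*√170 ≈ -5247.1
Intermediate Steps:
√(K(6, 1) + 13²)*(-366) - 475 = √(1 + 13²)*(-366) - 475 = √(1 + 169)*(-366) - 475 = √170*(-366) - 475 = -366*√170 - 475 = -475 - 366*√170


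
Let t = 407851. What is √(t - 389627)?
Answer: 4*√1139 ≈ 135.00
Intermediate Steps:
√(t - 389627) = √(407851 - 389627) = √18224 = 4*√1139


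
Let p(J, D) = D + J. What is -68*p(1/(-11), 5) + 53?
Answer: -3089/11 ≈ -280.82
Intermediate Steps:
-68*p(1/(-11), 5) + 53 = -68*(5 + 1/(-11)) + 53 = -68*(5 + 1*(-1/11)) + 53 = -68*(5 - 1/11) + 53 = -68*54/11 + 53 = -3672/11 + 53 = -3089/11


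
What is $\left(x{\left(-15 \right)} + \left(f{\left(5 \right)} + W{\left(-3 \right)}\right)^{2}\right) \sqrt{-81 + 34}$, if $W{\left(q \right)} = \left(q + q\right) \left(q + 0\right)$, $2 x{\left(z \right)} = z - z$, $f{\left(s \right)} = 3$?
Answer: $441 i \sqrt{47} \approx 3023.3 i$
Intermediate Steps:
$x{\left(z \right)} = 0$ ($x{\left(z \right)} = \frac{z - z}{2} = \frac{1}{2} \cdot 0 = 0$)
$W{\left(q \right)} = 2 q^{2}$ ($W{\left(q \right)} = 2 q q = 2 q^{2}$)
$\left(x{\left(-15 \right)} + \left(f{\left(5 \right)} + W{\left(-3 \right)}\right)^{2}\right) \sqrt{-81 + 34} = \left(0 + \left(3 + 2 \left(-3\right)^{2}\right)^{2}\right) \sqrt{-81 + 34} = \left(0 + \left(3 + 2 \cdot 9\right)^{2}\right) \sqrt{-47} = \left(0 + \left(3 + 18\right)^{2}\right) i \sqrt{47} = \left(0 + 21^{2}\right) i \sqrt{47} = \left(0 + 441\right) i \sqrt{47} = 441 i \sqrt{47}$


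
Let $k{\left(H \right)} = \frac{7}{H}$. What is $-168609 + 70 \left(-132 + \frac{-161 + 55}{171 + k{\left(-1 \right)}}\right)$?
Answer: $- \frac{7293664}{41} \approx -1.7789 \cdot 10^{5}$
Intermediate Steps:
$-168609 + 70 \left(-132 + \frac{-161 + 55}{171 + k{\left(-1 \right)}}\right) = -168609 + 70 \left(-132 + \frac{-161 + 55}{171 + \frac{7}{-1}}\right) = -168609 + 70 \left(-132 - \frac{106}{171 + 7 \left(-1\right)}\right) = -168609 + 70 \left(-132 - \frac{106}{171 - 7}\right) = -168609 + 70 \left(-132 - \frac{106}{164}\right) = -168609 + 70 \left(-132 - \frac{53}{82}\right) = -168609 + 70 \left(- \frac{10877}{82}\right) = -168609 - \frac{380695}{41} = - \frac{7293664}{41}$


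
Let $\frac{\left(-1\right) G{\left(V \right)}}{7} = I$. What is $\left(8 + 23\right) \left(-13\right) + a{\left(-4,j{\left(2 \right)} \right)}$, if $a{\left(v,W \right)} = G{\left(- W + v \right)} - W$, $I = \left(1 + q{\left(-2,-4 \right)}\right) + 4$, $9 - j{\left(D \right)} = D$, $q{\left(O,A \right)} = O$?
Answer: $-431$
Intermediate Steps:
$j{\left(D \right)} = 9 - D$
$I = 3$ ($I = \left(1 - 2\right) + 4 = -1 + 4 = 3$)
$G{\left(V \right)} = -21$ ($G{\left(V \right)} = \left(-7\right) 3 = -21$)
$a{\left(v,W \right)} = -21 - W$
$\left(8 + 23\right) \left(-13\right) + a{\left(-4,j{\left(2 \right)} \right)} = \left(8 + 23\right) \left(-13\right) - \left(30 - 2\right) = 31 \left(-13\right) - 28 = -403 - 28 = -431$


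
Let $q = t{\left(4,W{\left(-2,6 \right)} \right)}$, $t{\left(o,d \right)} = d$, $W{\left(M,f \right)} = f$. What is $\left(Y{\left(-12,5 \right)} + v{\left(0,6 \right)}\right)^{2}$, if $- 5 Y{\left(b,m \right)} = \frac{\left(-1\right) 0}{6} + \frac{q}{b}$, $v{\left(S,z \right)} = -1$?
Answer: $\frac{81}{100} \approx 0.81$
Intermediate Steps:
$q = 6$
$Y{\left(b,m \right)} = - \frac{6}{5 b}$ ($Y{\left(b,m \right)} = - \frac{\frac{\left(-1\right) 0}{6} + \frac{6}{b}}{5} = - \frac{0 \cdot \frac{1}{6} + \frac{6}{b}}{5} = - \frac{0 + \frac{6}{b}}{5} = - \frac{6 \frac{1}{b}}{5} = - \frac{6}{5 b}$)
$\left(Y{\left(-12,5 \right)} + v{\left(0,6 \right)}\right)^{2} = \left(- \frac{6}{5 \left(-12\right)} - 1\right)^{2} = \left(\left(- \frac{6}{5}\right) \left(- \frac{1}{12}\right) - 1\right)^{2} = \left(\frac{1}{10} - 1\right)^{2} = \left(- \frac{9}{10}\right)^{2} = \frac{81}{100}$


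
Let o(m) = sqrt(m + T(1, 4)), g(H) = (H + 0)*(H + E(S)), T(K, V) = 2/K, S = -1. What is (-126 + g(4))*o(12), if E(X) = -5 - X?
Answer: -126*sqrt(14) ≈ -471.45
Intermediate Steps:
g(H) = H*(-4 + H) (g(H) = (H + 0)*(H + (-5 - 1*(-1))) = H*(H + (-5 + 1)) = H*(H - 4) = H*(-4 + H))
o(m) = sqrt(2 + m) (o(m) = sqrt(m + 2/1) = sqrt(m + 2*1) = sqrt(m + 2) = sqrt(2 + m))
(-126 + g(4))*o(12) = (-126 + 4*(-4 + 4))*sqrt(2 + 12) = (-126 + 4*0)*sqrt(14) = (-126 + 0)*sqrt(14) = -126*sqrt(14)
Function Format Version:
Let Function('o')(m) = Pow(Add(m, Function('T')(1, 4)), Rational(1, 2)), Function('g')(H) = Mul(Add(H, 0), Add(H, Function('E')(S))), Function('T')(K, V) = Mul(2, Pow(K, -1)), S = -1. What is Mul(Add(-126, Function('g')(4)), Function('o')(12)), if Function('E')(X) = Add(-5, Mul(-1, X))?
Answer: Mul(-126, Pow(14, Rational(1, 2))) ≈ -471.45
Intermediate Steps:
Function('g')(H) = Mul(H, Add(-4, H)) (Function('g')(H) = Mul(Add(H, 0), Add(H, Add(-5, Mul(-1, -1)))) = Mul(H, Add(H, Add(-5, 1))) = Mul(H, Add(H, -4)) = Mul(H, Add(-4, H)))
Function('o')(m) = Pow(Add(2, m), Rational(1, 2)) (Function('o')(m) = Pow(Add(m, Mul(2, Pow(1, -1))), Rational(1, 2)) = Pow(Add(m, Mul(2, 1)), Rational(1, 2)) = Pow(Add(m, 2), Rational(1, 2)) = Pow(Add(2, m), Rational(1, 2)))
Mul(Add(-126, Function('g')(4)), Function('o')(12)) = Mul(Add(-126, Mul(4, Add(-4, 4))), Pow(Add(2, 12), Rational(1, 2))) = Mul(Add(-126, Mul(4, 0)), Pow(14, Rational(1, 2))) = Mul(Add(-126, 0), Pow(14, Rational(1, 2))) = Mul(-126, Pow(14, Rational(1, 2)))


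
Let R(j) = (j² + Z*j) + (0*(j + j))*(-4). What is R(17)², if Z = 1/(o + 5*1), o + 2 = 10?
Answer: 14243076/169 ≈ 84279.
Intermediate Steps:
o = 8 (o = -2 + 10 = 8)
Z = 1/13 (Z = 1/(8 + 5*1) = 1/(8 + 5) = 1/13 ≈ 0.076923)
R(j) = j² + j/13 (R(j) = (j² + j/13) + (0*(j + j))*(-4) = (j² + j/13) + (0*(2*j))*(-4) = (j² + j/13) + 0*(-4) = (j² + j/13) + 0 = j² + j/13)
R(17)² = (17*(1/13 + 17))² = (17*(222/13))² = (3774/13)² = 14243076/169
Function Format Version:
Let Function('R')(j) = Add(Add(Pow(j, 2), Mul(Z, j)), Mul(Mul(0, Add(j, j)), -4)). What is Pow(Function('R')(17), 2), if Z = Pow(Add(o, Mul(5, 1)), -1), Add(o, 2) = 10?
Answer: Rational(14243076, 169) ≈ 84279.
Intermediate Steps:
o = 8 (o = Add(-2, 10) = 8)
Z = Rational(1, 13) (Z = Pow(Add(8, Mul(5, 1)), -1) = Pow(Add(8, 5), -1) = Pow(13, -1) = Rational(1, 13) ≈ 0.076923)
Function('R')(j) = Add(Pow(j, 2), Mul(Rational(1, 13), j)) (Function('R')(j) = Add(Add(Pow(j, 2), Mul(Rational(1, 13), j)), Mul(Mul(0, Add(j, j)), -4)) = Add(Add(Pow(j, 2), Mul(Rational(1, 13), j)), Mul(Mul(0, Mul(2, j)), -4)) = Add(Add(Pow(j, 2), Mul(Rational(1, 13), j)), Mul(0, -4)) = Add(Add(Pow(j, 2), Mul(Rational(1, 13), j)), 0) = Add(Pow(j, 2), Mul(Rational(1, 13), j)))
Pow(Function('R')(17), 2) = Pow(Mul(17, Add(Rational(1, 13), 17)), 2) = Pow(Mul(17, Rational(222, 13)), 2) = Pow(Rational(3774, 13), 2) = Rational(14243076, 169)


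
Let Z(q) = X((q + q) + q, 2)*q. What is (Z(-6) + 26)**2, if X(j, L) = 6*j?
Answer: 454276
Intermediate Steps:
Z(q) = 18*q**2 (Z(q) = (6*((q + q) + q))*q = (6*(2*q + q))*q = (6*(3*q))*q = (18*q)*q = 18*q**2)
(Z(-6) + 26)**2 = (18*(-6)**2 + 26)**2 = (18*36 + 26)**2 = (648 + 26)**2 = 674**2 = 454276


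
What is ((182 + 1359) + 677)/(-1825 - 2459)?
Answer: -1109/2142 ≈ -0.51774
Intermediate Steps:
((182 + 1359) + 677)/(-1825 - 2459) = (1541 + 677)/(-4284) = 2218*(-1/4284) = -1109/2142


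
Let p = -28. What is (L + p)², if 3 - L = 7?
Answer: 1024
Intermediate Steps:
L = -4 (L = 3 - 1*7 = 3 - 7 = -4)
(L + p)² = (-4 - 28)² = (-32)² = 1024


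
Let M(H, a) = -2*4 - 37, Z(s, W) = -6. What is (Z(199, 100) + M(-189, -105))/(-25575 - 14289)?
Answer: 17/13288 ≈ 0.0012794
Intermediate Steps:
M(H, a) = -45 (M(H, a) = -8 - 37 = -45)
(Z(199, 100) + M(-189, -105))/(-25575 - 14289) = (-6 - 45)/(-25575 - 14289) = -51/(-39864) = -51*(-1/39864) = 17/13288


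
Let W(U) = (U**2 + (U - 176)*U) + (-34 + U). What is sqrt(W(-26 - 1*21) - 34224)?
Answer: I*sqrt(21615) ≈ 147.02*I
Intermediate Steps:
W(U) = -34 + U + U**2 + U*(-176 + U) (W(U) = (U**2 + (-176 + U)*U) + (-34 + U) = (U**2 + U*(-176 + U)) + (-34 + U) = -34 + U + U**2 + U*(-176 + U))
sqrt(W(-26 - 1*21) - 34224) = sqrt((-34 - 175*(-26 - 1*21) + 2*(-26 - 1*21)**2) - 34224) = sqrt((-34 - 175*(-26 - 21) + 2*(-26 - 21)**2) - 34224) = sqrt((-34 - 175*(-47) + 2*(-47)**2) - 34224) = sqrt((-34 + 8225 + 2*2209) - 34224) = sqrt((-34 + 8225 + 4418) - 34224) = sqrt(12609 - 34224) = sqrt(-21615) = I*sqrt(21615)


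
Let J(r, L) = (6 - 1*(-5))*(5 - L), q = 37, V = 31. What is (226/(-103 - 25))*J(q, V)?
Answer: 16159/32 ≈ 504.97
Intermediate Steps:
J(r, L) = 55 - 11*L (J(r, L) = (6 + 5)*(5 - L) = 11*(5 - L) = 55 - 11*L)
(226/(-103 - 25))*J(q, V) = (226/(-103 - 25))*(55 - 11*31) = (226/(-128))*(55 - 341) = (226*(-1/128))*(-286) = -113/64*(-286) = 16159/32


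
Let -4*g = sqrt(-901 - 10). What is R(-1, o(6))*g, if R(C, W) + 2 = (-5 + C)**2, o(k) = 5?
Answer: -17*I*sqrt(911)/2 ≈ -256.55*I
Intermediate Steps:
R(C, W) = -2 + (-5 + C)**2
g = -I*sqrt(911)/4 (g = -sqrt(-901 - 10)/4 = -I*sqrt(911)/4 ≈ -7.5457*I)
R(-1, o(6))*g = (-2 + (-5 - 1)**2)*(-I*sqrt(911)/4) = (-2 + (-6)**2)*(-I*sqrt(911)/4) = (-2 + 36)*(-I*sqrt(911)/4) = 34*(-I*sqrt(911)/4) = -17*I*sqrt(911)/2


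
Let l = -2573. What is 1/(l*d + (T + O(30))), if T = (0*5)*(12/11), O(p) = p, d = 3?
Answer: -1/7689 ≈ -0.00013006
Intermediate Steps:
T = 0 (T = 0*(12*(1/11)) = 0*(12/11) = 0)
1/(l*d + (T + O(30))) = 1/(-2573*3 + (0 + 30)) = 1/(-7719 + 30) = 1/(-7689) = -1/7689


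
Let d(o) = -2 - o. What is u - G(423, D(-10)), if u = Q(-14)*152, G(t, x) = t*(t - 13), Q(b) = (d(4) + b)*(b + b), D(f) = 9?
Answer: -88310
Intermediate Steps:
Q(b) = 2*b*(-6 + b) (Q(b) = ((-2 - 1*4) + b)*(b + b) = ((-2 - 4) + b)*(2*b) = (-6 + b)*(2*b) = 2*b*(-6 + b))
G(t, x) = t*(-13 + t)
u = 85120 (u = (2*(-14)*(-6 - 14))*152 = (2*(-14)*(-20))*152 = 560*152 = 85120)
u - G(423, D(-10)) = 85120 - 423*(-13 + 423) = 85120 - 423*410 = 85120 - 1*173430 = 85120 - 173430 = -88310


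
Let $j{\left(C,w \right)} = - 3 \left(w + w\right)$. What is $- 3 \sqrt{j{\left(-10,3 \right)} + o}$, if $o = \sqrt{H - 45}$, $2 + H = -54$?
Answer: $- 3 \sqrt{-18 + i \sqrt{101}} \approx -3.4307 - 13.182 i$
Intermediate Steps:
$H = -56$ ($H = -2 - 54 = -56$)
$j{\left(C,w \right)} = - 6 w$ ($j{\left(C,w \right)} = - 3 \cdot 2 w = - 6 w$)
$o = i \sqrt{101}$ ($o = \sqrt{-56 - 45} = \sqrt{-101} = i \sqrt{101} \approx 10.05 i$)
$- 3 \sqrt{j{\left(-10,3 \right)} + o} = - 3 \sqrt{\left(-6\right) 3 + i \sqrt{101}} = - 3 \sqrt{-18 + i \sqrt{101}}$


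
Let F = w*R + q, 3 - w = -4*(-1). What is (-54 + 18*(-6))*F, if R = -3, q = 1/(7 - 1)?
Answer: -513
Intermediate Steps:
q = 1/6 ≈ 0.16667
w = -1 (w = 3 - (-4)*(-1) = 3 - 1*4 = 3 - 4 = -1)
F = 19/6 (F = -1*(-3) + 1/6 = 3 + 1/6 = 19/6 ≈ 3.1667)
(-54 + 18*(-6))*F = (-54 + 18*(-6))*(19/6) = (-54 - 108)*(19/6) = -162*19/6 = -513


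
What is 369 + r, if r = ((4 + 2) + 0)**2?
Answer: 405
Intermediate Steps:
r = 36 (r = (6 + 0)**2 = 6**2 = 36)
369 + r = 369 + 36 = 405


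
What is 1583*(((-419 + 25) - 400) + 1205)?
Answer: 650613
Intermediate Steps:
1583*(((-419 + 25) - 400) + 1205) = 1583*((-394 - 400) + 1205) = 1583*(-794 + 1205) = 1583*411 = 650613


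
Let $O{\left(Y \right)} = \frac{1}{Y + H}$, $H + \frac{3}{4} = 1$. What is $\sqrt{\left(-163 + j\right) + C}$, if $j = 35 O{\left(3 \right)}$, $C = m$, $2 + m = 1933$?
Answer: $\frac{2 \sqrt{75153}}{13} \approx 42.175$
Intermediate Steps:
$H = \frac{1}{4}$ ($H = - \frac{3}{4} + 1 = \frac{1}{4} \approx 0.25$)
$m = 1931$ ($m = -2 + 1933 = 1931$)
$C = 1931$
$O{\left(Y \right)} = \frac{1}{\frac{1}{4} + Y}$ ($O{\left(Y \right)} = \frac{1}{Y + \frac{1}{4}} = \frac{1}{\frac{1}{4} + Y}$)
$j = \frac{140}{13}$ ($j = 35 \frac{4}{1 + 4 \cdot 3} = 35 \frac{4}{1 + 12} = 35 \cdot \frac{4}{13} = \frac{140}{13} \approx 10.769$)
$\sqrt{\left(-163 + j\right) + C} = \sqrt{\left(-163 + \frac{140}{13}\right) + 1931} = \sqrt{- \frac{1979}{13} + 1931} = \sqrt{\frac{23124}{13}} = \frac{2 \sqrt{75153}}{13}$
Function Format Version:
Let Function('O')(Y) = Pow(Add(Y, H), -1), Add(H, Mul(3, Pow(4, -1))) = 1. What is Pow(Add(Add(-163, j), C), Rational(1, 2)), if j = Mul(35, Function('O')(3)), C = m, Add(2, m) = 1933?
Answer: Mul(Rational(2, 13), Pow(75153, Rational(1, 2))) ≈ 42.175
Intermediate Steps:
H = Rational(1, 4) (H = Add(Rational(-3, 4), 1) = Rational(1, 4) ≈ 0.25000)
m = 1931 (m = Add(-2, 1933) = 1931)
C = 1931
Function('O')(Y) = Pow(Add(Rational(1, 4), Y), -1) (Function('O')(Y) = Pow(Add(Y, Rational(1, 4)), -1) = Pow(Add(Rational(1, 4), Y), -1))
j = Rational(140, 13) (j = Mul(35, Mul(4, Pow(Add(1, Mul(4, 3)), -1))) = Mul(35, Mul(4, Pow(Add(1, 12), -1))) = Mul(35, Mul(4, Pow(13, -1))) = Mul(35, Mul(4, Rational(1, 13))) = Mul(35, Rational(4, 13)) = Rational(140, 13) ≈ 10.769)
Pow(Add(Add(-163, j), C), Rational(1, 2)) = Pow(Add(Add(-163, Rational(140, 13)), 1931), Rational(1, 2)) = Pow(Add(Rational(-1979, 13), 1931), Rational(1, 2)) = Pow(Rational(23124, 13), Rational(1, 2)) = Mul(Rational(2, 13), Pow(75153, Rational(1, 2)))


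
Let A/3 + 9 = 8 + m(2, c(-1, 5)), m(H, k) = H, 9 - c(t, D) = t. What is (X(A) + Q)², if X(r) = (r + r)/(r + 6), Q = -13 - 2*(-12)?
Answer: 1225/9 ≈ 136.11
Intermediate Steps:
c(t, D) = 9 - t
Q = 11 (Q = -13 + 24 = 11)
A = 3 (A = -27 + 3*(8 + 2) = -27 + 3*10 = -27 + 30 = 3)
X(r) = 2*r/(6 + r) (X(r) = (2*r)/(6 + r) = 2*r/(6 + r))
(X(A) + Q)² = (2*3/(6 + 3) + 11)² = (2*3/9 + 11)² = (2*3*(⅑) + 11)² = (⅔ + 11)² = (35/3)² = 1225/9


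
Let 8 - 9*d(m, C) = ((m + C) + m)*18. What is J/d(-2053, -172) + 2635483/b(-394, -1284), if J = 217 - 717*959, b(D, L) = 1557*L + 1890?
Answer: -1569899495506/19226989197 ≈ -81.651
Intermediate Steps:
d(m, C) = 8/9 - 4*m - 2*C (d(m, C) = 8/9 - ((m + C) + m)*18/9 = 8/9 - ((C + m) + m)*18/9 = 8/9 - (C + 2*m)*18/9 = 8/9 - (18*C + 36*m)/9 = 8/9 + (-4*m - 2*C) = 8/9 - 4*m - 2*C)
b(D, L) = 1890 + 1557*L
J = -687386 (J = 217 - 687603 = -687386)
J/d(-2053, -172) + 2635483/b(-394, -1284) = -687386/(8/9 - 4*(-2053) - 2*(-172)) + 2635483/(1890 + 1557*(-1284)) = -687386/(8/9 + 8212 + 344) + 2635483/(1890 - 1999188) = -687386/77012/9 + 2635483/(-1997298) = -687386*9/77012 + 2635483*(-1/1997298) = -3093237/38506 - 2635483/1997298 = -1569899495506/19226989197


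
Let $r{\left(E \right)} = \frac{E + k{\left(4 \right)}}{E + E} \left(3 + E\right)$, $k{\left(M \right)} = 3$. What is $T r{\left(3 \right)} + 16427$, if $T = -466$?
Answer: $13631$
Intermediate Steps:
$r{\left(E \right)} = \frac{\left(3 + E\right)^{2}}{2 E}$ ($r{\left(E \right)} = \frac{E + 3}{E + E} \left(3 + E\right) = \frac{3 + E}{2 E} \left(3 + E\right) = \frac{\left(3 + E\right)^{2}}{2 E}$)
$T r{\left(3 \right)} + 16427 = - 466 \frac{9 + 3 \left(6 + 3\right)}{2 \cdot 3} + 16427 = - 466 \cdot \frac{1}{2} \cdot \frac{1}{3} \left(9 + 3 \cdot 9\right) + 16427 = - 466 \cdot \frac{1}{2} \cdot \frac{1}{3} \left(9 + 27\right) + 16427 = - 466 \cdot \frac{1}{2} \cdot \frac{1}{3} \cdot 36 + 16427 = \left(-466\right) 6 + 16427 = -2796 + 16427 = 13631$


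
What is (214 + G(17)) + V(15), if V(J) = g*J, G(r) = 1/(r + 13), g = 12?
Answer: 11821/30 ≈ 394.03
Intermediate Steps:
G(r) = 1/(13 + r)
V(J) = 12*J
(214 + G(17)) + V(15) = (214 + 1/(13 + 17)) + 12*15 = (214 + 1/30) + 180 = 6421/30 + 180 = 11821/30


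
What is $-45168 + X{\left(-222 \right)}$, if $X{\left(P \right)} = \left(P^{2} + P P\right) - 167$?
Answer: $53233$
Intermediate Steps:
$X{\left(P \right)} = -167 + 2 P^{2}$ ($X{\left(P \right)} = \left(P^{2} + P^{2}\right) - 167 = 2 P^{2} - 167 = -167 + 2 P^{2}$)
$-45168 + X{\left(-222 \right)} = -45168 - \left(167 - 2 \left(-222\right)^{2}\right) = -45168 + \left(-167 + 2 \cdot 49284\right) = -45168 + \left(-167 + 98568\right) = -45168 + 98401 = 53233$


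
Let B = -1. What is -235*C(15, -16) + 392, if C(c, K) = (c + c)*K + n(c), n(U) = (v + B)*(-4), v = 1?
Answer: 113192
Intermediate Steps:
n(U) = 0 (n(U) = (1 - 1)*(-4) = 0*(-4) = 0)
C(c, K) = 2*K*c (C(c, K) = (c + c)*K + 0 = (2*c)*K + 0 = 2*K*c + 0 = 2*K*c)
-235*C(15, -16) + 392 = -470*(-16)*15 + 392 = -235*(-480) + 392 = 112800 + 392 = 113192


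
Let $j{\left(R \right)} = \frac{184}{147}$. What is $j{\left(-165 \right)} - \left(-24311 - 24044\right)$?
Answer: $\frac{7108369}{147} \approx 48356.0$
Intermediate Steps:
$j{\left(R \right)} = \frac{184}{147}$ ($j{\left(R \right)} = 184 \cdot \frac{1}{147} = \frac{184}{147}$)
$j{\left(-165 \right)} - \left(-24311 - 24044\right) = \frac{184}{147} - \left(-24311 - 24044\right) = \frac{184}{147} - -48355 = \frac{184}{147} + 48355 = \frac{7108369}{147}$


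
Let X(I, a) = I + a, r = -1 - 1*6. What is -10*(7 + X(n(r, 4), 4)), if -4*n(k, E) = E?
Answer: -100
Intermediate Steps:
r = -7 (r = -1 - 6 = -7)
n(k, E) = -E/4
-10*(7 + X(n(r, 4), 4)) = -10*(7 + (-¼*4 + 4)) = -10*(7 + (-1 + 4)) = -10*(7 + 3) = -10*10 = -100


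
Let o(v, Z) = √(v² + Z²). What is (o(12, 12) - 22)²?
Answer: 772 - 528*√2 ≈ 25.295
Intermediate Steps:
o(v, Z) = √(Z² + v²)
(o(12, 12) - 22)² = (√(12² + 12²) - 22)² = (√(144 + 144) - 22)² = (√288 - 22)² = (12*√2 - 22)² = (-22 + 12*√2)²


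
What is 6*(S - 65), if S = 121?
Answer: 336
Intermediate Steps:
6*(S - 65) = 6*(121 - 65) = 6*56 = 336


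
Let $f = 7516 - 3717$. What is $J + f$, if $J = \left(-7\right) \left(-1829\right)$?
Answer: $16602$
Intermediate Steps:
$f = 3799$
$J = 12803$
$J + f = 12803 + 3799 = 16602$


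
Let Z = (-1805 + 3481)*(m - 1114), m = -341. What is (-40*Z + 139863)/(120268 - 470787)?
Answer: -97683063/350519 ≈ -278.68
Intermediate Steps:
Z = -2438580 (Z = (-1805 + 3481)*(-341 - 1114) = 1676*(-1455) = -2438580)
(-40*Z + 139863)/(120268 - 470787) = (-40*(-2438580) + 139863)/(120268 - 470787) = (97543200 + 139863)/(-350519) = 97683063*(-1/350519) = -97683063/350519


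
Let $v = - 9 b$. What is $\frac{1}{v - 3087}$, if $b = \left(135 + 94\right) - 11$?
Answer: $- \frac{1}{5049} \approx -0.00019806$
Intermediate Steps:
$b = 218$ ($b = 229 - 11 = 218$)
$v = -1962$ ($v = \left(-9\right) 218 = -1962$)
$\frac{1}{v - 3087} = \frac{1}{-1962 - 3087} = \frac{1}{-5049} = - \frac{1}{5049}$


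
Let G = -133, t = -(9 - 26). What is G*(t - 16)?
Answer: -133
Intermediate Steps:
t = 17 (t = -1*(-17) = 17)
G*(t - 16) = -133*(17 - 16) = -133*1 = -133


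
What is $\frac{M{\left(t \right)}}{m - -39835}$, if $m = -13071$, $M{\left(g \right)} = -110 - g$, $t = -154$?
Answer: $\frac{11}{6691} \approx 0.001644$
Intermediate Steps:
$\frac{M{\left(t \right)}}{m - -39835} = \frac{-110 - -154}{-13071 - -39835} = \frac{-110 + 154}{-13071 + 39835} = \frac{44}{26764} = 44 \cdot \frac{1}{26764} = \frac{11}{6691}$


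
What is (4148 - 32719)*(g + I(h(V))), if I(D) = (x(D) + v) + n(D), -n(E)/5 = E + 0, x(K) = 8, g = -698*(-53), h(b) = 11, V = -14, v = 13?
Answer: -1055984160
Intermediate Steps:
g = 36994
n(E) = -5*E (n(E) = -5*(E + 0) = -5*E)
I(D) = 21 - 5*D (I(D) = (8 + 13) - 5*D = 21 - 5*D)
(4148 - 32719)*(g + I(h(V))) = (4148 - 32719)*(36994 + (21 - 5*11)) = -28571*(36994 + (21 - 55)) = -28571*(36994 - 34) = -28571*36960 = -1055984160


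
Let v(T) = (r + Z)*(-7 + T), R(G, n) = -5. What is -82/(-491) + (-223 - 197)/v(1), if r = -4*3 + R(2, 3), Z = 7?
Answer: -3355/491 ≈ -6.8330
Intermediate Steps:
r = -17 (r = -4*3 - 5 = -12 - 5 = -17)
v(T) = 70 - 10*T (v(T) = (-17 + 7)*(-7 + T) = -10*(-7 + T) = 70 - 10*T)
-82/(-491) + (-223 - 197)/v(1) = -82/(-491) + (-223 - 197)/(70 - 10*1) = -82*(-1/491) - 420/(70 - 10) = 82/491 - 420/60 = 82/491 - 420*1/60 = 82/491 - 7 = -3355/491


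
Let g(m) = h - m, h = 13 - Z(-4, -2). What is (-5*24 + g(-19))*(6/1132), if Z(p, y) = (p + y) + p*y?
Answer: -135/283 ≈ -0.47703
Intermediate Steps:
Z(p, y) = p + y + p*y
h = 11 (h = 13 - (-4 - 2 - 4*(-2)) = 13 - (-4 - 2 + 8) = 13 - 1*2 = 13 - 2 = 11)
g(m) = 11 - m
(-5*24 + g(-19))*(6/1132) = (-5*24 + (11 - 1*(-19)))*(6/1132) = (-120 + (11 + 19))*(6*(1/1132)) = (-120 + 30)*(3/566) = -90*3/566 = -135/283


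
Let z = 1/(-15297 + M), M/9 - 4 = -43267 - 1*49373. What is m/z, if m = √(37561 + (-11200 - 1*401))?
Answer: -1698042*√6490 ≈ -1.3680e+8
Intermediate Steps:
m = 2*√6490 (m = √(37561 + (-11200 - 401)) = √(37561 - 11601) = √25960 = 2*√6490 ≈ 161.12)
M = -833724 (M = 36 + 9*(-43267 - 1*49373) = 36 + 9*(-43267 - 49373) = 36 + 9*(-92640) = 36 - 833760 = -833724)
z = -1/849021 (z = 1/(-15297 - 833724) = 1/(-849021) = -1/849021 ≈ -1.1778e-6)
m/z = (2*√6490)/(-1/849021) = (2*√6490)*(-849021) = -1698042*√6490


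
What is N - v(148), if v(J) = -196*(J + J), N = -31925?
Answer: 26091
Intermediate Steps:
v(J) = -392*J
N - v(148) = -31925 - (-392)*148 = -31925 - 1*(-58016) = -31925 + 58016 = 26091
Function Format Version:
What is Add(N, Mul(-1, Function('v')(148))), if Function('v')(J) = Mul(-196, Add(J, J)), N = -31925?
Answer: 26091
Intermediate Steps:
Function('v')(J) = Mul(-392, J) (Function('v')(J) = Mul(-196, Mul(2, J)) = Mul(-392, J))
Add(N, Mul(-1, Function('v')(148))) = Add(-31925, Mul(-1, Mul(-392, 148))) = Add(-31925, Mul(-1, -58016)) = Add(-31925, 58016) = 26091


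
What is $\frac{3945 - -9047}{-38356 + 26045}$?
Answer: $- \frac{12992}{12311} \approx -1.0553$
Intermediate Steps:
$\frac{3945 - -9047}{-38356 + 26045} = \frac{3945 + \left(-13846 + 22893\right)}{-12311} = \left(3945 + 9047\right) \left(- \frac{1}{12311}\right) = 12992 \left(- \frac{1}{12311}\right) = - \frac{12992}{12311}$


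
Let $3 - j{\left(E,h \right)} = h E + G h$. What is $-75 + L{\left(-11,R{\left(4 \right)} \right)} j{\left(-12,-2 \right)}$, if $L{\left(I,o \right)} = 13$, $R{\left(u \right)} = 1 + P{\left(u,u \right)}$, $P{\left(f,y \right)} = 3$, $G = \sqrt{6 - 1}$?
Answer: $-348 + 26 \sqrt{5} \approx -289.86$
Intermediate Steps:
$G = \sqrt{5} \approx 2.2361$
$j{\left(E,h \right)} = 3 - E h - h \sqrt{5}$ ($j{\left(E,h \right)} = 3 - \left(h E + \sqrt{5} h\right) = 3 - \left(E h + h \sqrt{5}\right) = 3 - E h - h \sqrt{5}$)
$R{\left(u \right)} = 4$ ($R{\left(u \right)} = 1 + 3 = 4$)
$-75 + L{\left(-11,R{\left(4 \right)} \right)} j{\left(-12,-2 \right)} = -75 + 13 \left(3 - \left(-12\right) \left(-2\right) - - 2 \sqrt{5}\right) = -75 + 13 \left(3 - 24 + 2 \sqrt{5}\right) = -75 + 13 \left(-21 + 2 \sqrt{5}\right) = -75 - \left(273 - 26 \sqrt{5}\right) = -348 + 26 \sqrt{5}$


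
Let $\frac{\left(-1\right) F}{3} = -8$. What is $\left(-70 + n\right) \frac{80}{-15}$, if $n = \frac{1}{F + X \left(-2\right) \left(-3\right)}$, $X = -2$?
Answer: $\frac{3356}{9} \approx 372.89$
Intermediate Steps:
$F = 24$ ($F = \left(-3\right) \left(-8\right) = 24$)
$n = \frac{1}{12}$ ($n = \frac{1}{24 + \left(-2\right) \left(-2\right) \left(-3\right)} = \frac{1}{24 + 4 \left(-3\right)} = \frac{1}{24 - 12} = \frac{1}{12} \approx 0.083333$)
$\left(-70 + n\right) \frac{80}{-15} = \left(-70 + \frac{1}{12}\right) \frac{80}{-15} = - \frac{839 \cdot 80 \left(- \frac{1}{15}\right)}{12} = \left(- \frac{839}{12}\right) \left(- \frac{16}{3}\right) = \frac{3356}{9}$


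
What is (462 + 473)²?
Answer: 874225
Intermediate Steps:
(462 + 473)² = 935² = 874225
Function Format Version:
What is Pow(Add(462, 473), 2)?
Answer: 874225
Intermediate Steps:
Pow(Add(462, 473), 2) = Pow(935, 2) = 874225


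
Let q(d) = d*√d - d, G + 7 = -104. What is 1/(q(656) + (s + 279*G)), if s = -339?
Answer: -7991/184849220 - 164*√41/46212305 ≈ -6.5953e-5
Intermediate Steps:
G = -111 (G = -7 - 104 = -111)
q(d) = d^(3/2) - d
1/(q(656) + (s + 279*G)) = 1/((656^(3/2) - 1*656) + (-339 + 279*(-111))) = 1/((2624*√41 - 656) + (-339 - 30969)) = 1/((-656 + 2624*√41) - 31308) = 1/(-31964 + 2624*√41)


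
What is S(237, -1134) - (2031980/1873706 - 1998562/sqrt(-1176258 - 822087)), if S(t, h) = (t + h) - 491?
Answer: -1301367954/936853 - 1998562*I*sqrt(1998345)/1998345 ≈ -1389.1 - 1413.8*I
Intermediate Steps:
S(t, h) = -491 + h + t (S(t, h) = (h + t) - 491 = -491 + h + t)
S(237, -1134) - (2031980/1873706 - 1998562/sqrt(-1176258 - 822087)) = (-491 - 1134 + 237) - (2031980/1873706 - 1998562/sqrt(-1176258 - 822087)) = -1388 - (2031980*(1/1873706) - 1998562*(-I*sqrt(1998345)/1998345)) = -1388 - (1015990/936853 - 1998562*(-I*sqrt(1998345)/1998345)) = -1388 - (1015990/936853 - (-1998562)*I*sqrt(1998345)/1998345) = -1388 - (1015990/936853 + 1998562*I*sqrt(1998345)/1998345) = -1388 + (-1015990/936853 - 1998562*I*sqrt(1998345)/1998345) = -1301367954/936853 - 1998562*I*sqrt(1998345)/1998345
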